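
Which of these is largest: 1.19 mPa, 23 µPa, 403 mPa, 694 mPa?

1.19 mPa = 0.00119 Pa
23 µPa = 0.000023 Pa
403 mPa = 0.403 Pa
694 mPa = 0.694 Pa

694 mPa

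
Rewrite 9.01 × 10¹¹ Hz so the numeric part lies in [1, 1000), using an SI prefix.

= 901 × 10⁹ Hz; 10⁹ is giga.

901 GHz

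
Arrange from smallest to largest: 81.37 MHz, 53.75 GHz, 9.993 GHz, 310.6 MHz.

81.37 MHz < 310.6 MHz < 9.993 GHz < 53.75 GHz

81.37 MHz = 81370000 Hz
53.75 GHz = 53750000000 Hz
9.993 GHz = 9993000000 Hz
310.6 MHz = 310600000 Hz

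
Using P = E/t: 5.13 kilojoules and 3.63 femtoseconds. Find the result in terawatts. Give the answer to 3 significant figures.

1410000 terawatts

(5.13e3) / (3.63e-15) = 1.4132e18 W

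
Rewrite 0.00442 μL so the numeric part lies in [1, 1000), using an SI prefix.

4.42 nL

= 4.42e-9 L; 1e-9 is nano.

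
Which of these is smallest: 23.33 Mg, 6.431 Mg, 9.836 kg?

9.836 kg

23.33 Mg = 23330000 g
6.431 Mg = 6431000 g
9.836 kg = 9836 g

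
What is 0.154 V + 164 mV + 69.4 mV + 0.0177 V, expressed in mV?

In mV:
  0.154 V = 0.154 × 10³ mV = 154
  164 mV → 164
  69.4 mV → 69.4
  0.0177 V = 0.0177 × 10³ mV = 17.7
Sum: 154 + 164 + 69.4 + 17.7 = 405.1

405.1 mV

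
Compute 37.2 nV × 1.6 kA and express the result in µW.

37.2 × 10⁻⁹ × 1.6 × 10³ = 59.52 × 10⁻⁶ W

59.52 µW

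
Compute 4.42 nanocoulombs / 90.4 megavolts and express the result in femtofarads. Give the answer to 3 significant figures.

0.0489 femtofarads

(4.42 × 10⁻⁹) / (90.4 × 10⁶) = 0.048894 × 10⁻¹⁵ F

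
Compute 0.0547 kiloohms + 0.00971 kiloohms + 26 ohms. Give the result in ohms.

90.41 ohms

In ohms:
  0.0547 kiloohms = 0.0547e3 ohms = 54.7
  0.00971 kiloohms = 0.00971e3 ohms = 9.71
  26 ohms → 26
Sum: 54.7 + 9.71 + 26 = 90.41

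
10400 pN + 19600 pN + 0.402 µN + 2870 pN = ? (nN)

In nN:
  10400 pN = 10400e-3 nN = 10.4
  19600 pN = 19600e-3 nN = 19.6
  0.402 µN = 0.402e3 nN = 402
  2870 pN = 2870e-3 nN = 2.87
Sum: 10.4 + 19.6 + 402 + 2.87 = 434.87

434.87 nN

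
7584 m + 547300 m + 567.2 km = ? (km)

In km:
  7584 m = 7584e-3 km = 7.584
  547300 m = 547300e-3 km = 547.3
  567.2 km → 567.2
Sum: 7.584 + 547.3 + 567.2 = 1122.084

1122.084 km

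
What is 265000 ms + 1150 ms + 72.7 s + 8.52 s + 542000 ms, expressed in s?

In s:
  265000 ms = 265000 × 10^-3 s = 265
  1150 ms = 1150 × 10^-3 s = 1.15
  72.7 s → 72.7
  8.52 s → 8.52
  542000 ms = 542000 × 10^-3 s = 542
Sum: 265 + 1.15 + 72.7 + 8.52 + 542 = 889.37

889.37 s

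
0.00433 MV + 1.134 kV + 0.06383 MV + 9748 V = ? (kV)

79.042 kV

In kV:
  0.00433 MV = 0.00433 × 10^3 kV = 4.33
  1.134 kV → 1.134
  0.06383 MV = 0.06383 × 10^3 kV = 63.83
  9748 V = 9748 × 10^-3 kV = 9.748
Sum: 4.33 + 1.134 + 63.83 + 9.748 = 79.042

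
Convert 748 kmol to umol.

748000000000 umol

kilo = 10³, micro = 10⁻⁶; factor is 10⁹.
748 × 10⁹ = 748000000000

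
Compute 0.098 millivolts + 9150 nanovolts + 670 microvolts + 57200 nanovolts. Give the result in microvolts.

834.35 microvolts

In microvolts:
  0.098 millivolts = 0.098e3 microvolts = 98
  9150 nanovolts = 9150e-3 microvolts = 9.15
  670 microvolts → 670
  57200 nanovolts = 57200e-3 microvolts = 57.2
Sum: 98 + 9.15 + 670 + 57.2 = 834.35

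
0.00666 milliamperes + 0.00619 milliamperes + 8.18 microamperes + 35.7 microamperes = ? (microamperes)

In microamperes:
  0.00666 milliamperes = 0.00666e3 microamperes = 6.66
  0.00619 milliamperes = 0.00619e3 microamperes = 6.19
  8.18 microamperes → 8.18
  35.7 microamperes → 35.7
Sum: 6.66 + 6.19 + 8.18 + 35.7 = 56.73

56.73 microamperes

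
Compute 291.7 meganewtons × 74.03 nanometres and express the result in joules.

21.594551 joules

291.7 × 10^6 × 74.03 × 10^-9 = 21594.551 × 10^-3 J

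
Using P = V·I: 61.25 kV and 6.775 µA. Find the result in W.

0.41496875 W

61.25 × 10³ × 6.775 × 10⁻⁶ = 414.96875 × 10⁻³ W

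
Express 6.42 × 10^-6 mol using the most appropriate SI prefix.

= 6.42 × 10^-6 mol; 10^-6 is micro.

6.42 µmol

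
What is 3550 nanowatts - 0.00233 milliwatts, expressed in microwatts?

In microwatts:
  3550 nanowatts = 3550 × 10^-3 microwatts = 3.55
  0.00233 milliwatts = 0.00233 × 10^3 microwatts = 2.33
Difference: 3.55 - 2.33 = 1.22

1.22 microwatts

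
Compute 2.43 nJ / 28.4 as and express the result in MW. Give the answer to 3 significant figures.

85.6 MW

(2.43e-9) / (28.4e-18) = 0.085563e9 W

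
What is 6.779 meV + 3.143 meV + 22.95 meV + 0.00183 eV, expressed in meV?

34.702 meV

In meV:
  6.779 meV → 6.779
  3.143 meV → 3.143
  22.95 meV → 22.95
  0.00183 eV = 0.00183 × 10³ meV = 1.83
Sum: 6.779 + 3.143 + 22.95 + 1.83 = 34.702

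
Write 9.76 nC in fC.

9760000 fC

nano = 10^-9, femto = 10^-15; factor is 10^6.
9.76 × 10^6 = 9760000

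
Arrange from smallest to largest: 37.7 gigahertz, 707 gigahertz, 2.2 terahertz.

37.7 gigahertz < 707 gigahertz < 2.2 terahertz

37.7 gigahertz = 37700000000 hertz
707 gigahertz = 707000000000 hertz
2.2 terahertz = 2200000000000 hertz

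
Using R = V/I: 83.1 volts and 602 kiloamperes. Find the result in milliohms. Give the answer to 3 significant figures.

(83.1) / (602 × 10^3) = 0.13804 × 10^-3 Ω

0.138 milliohms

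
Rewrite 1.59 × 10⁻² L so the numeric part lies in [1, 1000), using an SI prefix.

= 15.9 × 10⁻³ L; 10⁻³ is milli.

15.9 mL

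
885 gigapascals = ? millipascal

885000000000000 millipascals

giga = 10^9, milli = 10^-3; factor is 10^12.
885 × 10^12 = 885000000000000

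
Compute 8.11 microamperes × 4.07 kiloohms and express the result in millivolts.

8.11e-6 × 4.07e3 = 33.0077e-3 V

33.0077 millivolts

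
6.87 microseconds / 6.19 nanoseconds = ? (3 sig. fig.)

(6.87 × 10⁻⁶) / (6.19 × 10⁻⁹) = 1.11 × 10³

1110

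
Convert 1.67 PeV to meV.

1670000000000000000 meV

peta = 10^15, milli = 10^-3; factor is 10^18.
1.67 × 10^18 = 1670000000000000000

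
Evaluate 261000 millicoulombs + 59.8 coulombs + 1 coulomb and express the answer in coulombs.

321.8 coulombs

In coulombs:
  261000 millicoulombs = 261000 × 10⁻³ coulombs = 261
  59.8 coulombs → 59.8
  1 coulomb → 1
Sum: 261 + 59.8 + 1 = 321.8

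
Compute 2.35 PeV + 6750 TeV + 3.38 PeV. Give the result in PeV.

12.48 PeV

In PeV:
  2.35 PeV → 2.35
  6750 TeV = 6750 × 10⁻³ PeV = 6.75
  3.38 PeV → 3.38
Sum: 2.35 + 6.75 + 3.38 = 12.48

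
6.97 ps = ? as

pico = 10^-12, atto = 10^-18; factor is 10^6.
6.97 × 10^6 = 6970000

6970000 as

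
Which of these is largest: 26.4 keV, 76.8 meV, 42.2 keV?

26.4 keV = 26400 eV
76.8 meV = 0.0768 eV
42.2 keV = 42200 eV

42.2 keV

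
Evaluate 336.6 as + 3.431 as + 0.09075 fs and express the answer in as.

In as:
  336.6 as → 336.6
  3.431 as → 3.431
  0.09075 fs = 0.09075 × 10^3 as = 90.75
Sum: 336.6 + 3.431 + 90.75 = 430.781

430.781 as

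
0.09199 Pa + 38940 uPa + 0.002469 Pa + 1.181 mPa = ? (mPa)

In mPa:
  0.09199 Pa = 0.09199 × 10^3 mPa = 91.99
  38940 uPa = 38940 × 10^-3 mPa = 38.94
  0.002469 Pa = 0.002469 × 10^3 mPa = 2.469
  1.181 mPa → 1.181
Sum: 91.99 + 38.94 + 2.469 + 1.181 = 134.58

134.58 mPa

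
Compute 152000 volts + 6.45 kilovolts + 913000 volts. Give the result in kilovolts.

1071.45 kilovolts

In kilovolts:
  152000 volts = 152000 × 10⁻³ kilovolts = 152
  6.45 kilovolts → 6.45
  913000 volts = 913000 × 10⁻³ kilovolts = 913
Sum: 152 + 6.45 + 913 = 1071.45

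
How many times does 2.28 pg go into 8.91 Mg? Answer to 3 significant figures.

(8.91 × 10⁶) / (2.28 × 10⁻¹²) = 3.908 × 10¹⁸

3910000000000000000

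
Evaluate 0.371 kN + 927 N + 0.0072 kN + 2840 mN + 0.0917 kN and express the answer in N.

In N:
  0.371 kN = 0.371 × 10^3 N = 371
  927 N → 927
  0.0072 kN = 0.0072 × 10^3 N = 7.2
  2840 mN = 2840 × 10^-3 N = 2.84
  0.0917 kN = 0.0917 × 10^3 N = 91.7
Sum: 371 + 927 + 7.2 + 2.84 + 91.7 = 1399.74

1399.74 N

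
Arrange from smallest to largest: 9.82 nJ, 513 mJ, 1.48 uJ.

9.82 nJ = 0.00000000982 J
513 mJ = 0.513 J
1.48 uJ = 0.00000148 J

9.82 nJ < 1.48 uJ < 513 mJ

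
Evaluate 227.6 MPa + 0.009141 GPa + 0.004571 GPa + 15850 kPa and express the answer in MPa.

In MPa:
  227.6 MPa → 227.6
  0.009141 GPa = 0.009141 × 10^3 MPa = 9.141
  0.004571 GPa = 0.004571 × 10^3 MPa = 4.571
  15850 kPa = 15850 × 10^-3 MPa = 15.85
Sum: 227.6 + 9.141 + 4.571 + 15.85 = 257.162

257.162 MPa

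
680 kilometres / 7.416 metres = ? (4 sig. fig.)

91690

(680 × 10³) / (7.416) = 91.694 × 10³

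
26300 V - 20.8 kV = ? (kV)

5.5 kV

In kV:
  26300 V = 26300 × 10^-3 kV = 26.3
  20.8 kV → 20.8
Difference: 26.3 - 20.8 = 5.5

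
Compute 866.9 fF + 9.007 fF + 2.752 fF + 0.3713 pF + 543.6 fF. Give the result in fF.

In fF:
  866.9 fF → 866.9
  9.007 fF → 9.007
  2.752 fF → 2.752
  0.3713 pF = 0.3713 × 10³ fF = 371.3
  543.6 fF → 543.6
Sum: 866.9 + 9.007 + 2.752 + 371.3 + 543.6 = 1793.559

1793.559 fF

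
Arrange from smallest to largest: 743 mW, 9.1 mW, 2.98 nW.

2.98 nW < 9.1 mW < 743 mW

743 mW = 0.743 W
9.1 mW = 0.0091 W
2.98 nW = 0.00000000298 W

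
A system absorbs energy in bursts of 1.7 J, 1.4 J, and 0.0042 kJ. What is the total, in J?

7.3 J

In J:
  1.7 J → 1.7
  1.4 J → 1.4
  0.0042 kJ = 0.0042e3 J = 4.2
Sum: 1.7 + 1.4 + 4.2 = 7.3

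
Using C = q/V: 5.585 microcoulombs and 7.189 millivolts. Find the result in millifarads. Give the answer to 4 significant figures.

0.7769 millifarads

(5.585 × 10^-6) / (7.189 × 10^-3) = 0.776881 × 10^-3 F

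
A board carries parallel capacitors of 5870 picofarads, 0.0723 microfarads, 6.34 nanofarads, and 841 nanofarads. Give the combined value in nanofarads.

In nanofarads:
  5870 picofarads = 5870e-3 nanofarads = 5.87
  0.0723 microfarads = 0.0723e3 nanofarads = 72.3
  6.34 nanofarads → 6.34
  841 nanofarads → 841
Sum: 5.87 + 72.3 + 6.34 + 841 = 925.51

925.51 nanofarads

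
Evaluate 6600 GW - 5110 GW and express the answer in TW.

1.49 TW

In TW:
  6600 GW = 6600e-3 TW = 6.6
  5110 GW = 5110e-3 TW = 5.11
Difference: 6.6 - 5.11 = 1.49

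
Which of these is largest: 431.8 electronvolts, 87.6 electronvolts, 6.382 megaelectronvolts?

431.8 electronvolts = 431.8 electronvolts
87.6 electronvolts = 87.6 electronvolts
6.382 megaelectronvolts = 6382000 electronvolts

6.382 megaelectronvolts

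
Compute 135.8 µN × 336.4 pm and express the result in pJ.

0.04568312 pJ

135.8 × 10^-6 × 336.4 × 10^-12 = 45683.12 × 10^-18 J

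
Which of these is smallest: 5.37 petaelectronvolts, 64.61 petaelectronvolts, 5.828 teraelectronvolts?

5.37 petaelectronvolts = 5370000000000000 electronvolts
64.61 petaelectronvolts = 64610000000000000 electronvolts
5.828 teraelectronvolts = 5828000000000 electronvolts

5.828 teraelectronvolts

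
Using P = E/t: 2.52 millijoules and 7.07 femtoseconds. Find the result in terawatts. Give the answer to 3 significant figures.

(2.52 × 10^-3) / (7.07 × 10^-15) = 0.35644 × 10^12 W

0.356 terawatts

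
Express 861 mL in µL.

milli = 1e-3, micro = 1e-6; factor is 1e3.
861 × 1e3 = 861000

861000 µL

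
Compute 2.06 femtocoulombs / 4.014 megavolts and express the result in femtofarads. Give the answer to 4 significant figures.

0.0000005132 femtofarads

(2.06e-15) / (4.014e6) = 0.513204e-21 F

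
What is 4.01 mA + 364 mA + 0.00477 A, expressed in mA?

In mA:
  4.01 mA → 4.01
  364 mA → 364
  0.00477 A = 0.00477e3 mA = 4.77
Sum: 4.01 + 364 + 4.77 = 372.78

372.78 mA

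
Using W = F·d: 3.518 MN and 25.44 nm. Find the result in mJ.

3.518 × 10^6 × 25.44 × 10^-9 = 89.49792 × 10^-3 J

89.49792 mJ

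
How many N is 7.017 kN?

kilo = 1e3, (no prefix) = 1e0; factor is 1e3.
7.017 × 1e3 = 7017

7017 N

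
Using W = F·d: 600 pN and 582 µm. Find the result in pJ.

600 × 10^-12 × 582 × 10^-6 = 349200 × 10^-18 J

0.3492 pJ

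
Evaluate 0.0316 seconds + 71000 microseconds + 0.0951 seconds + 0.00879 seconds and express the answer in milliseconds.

206.49 milliseconds

In milliseconds:
  0.0316 seconds = 0.0316 × 10^3 milliseconds = 31.6
  71000 microseconds = 71000 × 10^-3 milliseconds = 71
  0.0951 seconds = 0.0951 × 10^3 milliseconds = 95.1
  0.00879 seconds = 0.00879 × 10^3 milliseconds = 8.79
Sum: 31.6 + 71 + 95.1 + 8.79 = 206.49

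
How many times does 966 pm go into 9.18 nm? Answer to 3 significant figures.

(9.18 × 10⁻⁹) / (966 × 10⁻¹²) = 0.009503 × 10³

9.50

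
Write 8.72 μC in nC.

micro = 10^-6, nano = 10^-9; factor is 10^3.
8.72 × 10^3 = 8720

8720 nC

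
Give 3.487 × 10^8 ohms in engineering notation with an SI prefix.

= 348.7 × 10^6 ohms; 10^6 is mega.

348.7 megaohms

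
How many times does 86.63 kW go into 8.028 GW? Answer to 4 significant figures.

92670

(8.028 × 10^9) / (86.63 × 10^3) = 0.09267 × 10^6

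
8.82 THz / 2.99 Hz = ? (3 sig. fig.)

2950000000000

(8.82 × 10^12) / (2.99) = 2.95 × 10^12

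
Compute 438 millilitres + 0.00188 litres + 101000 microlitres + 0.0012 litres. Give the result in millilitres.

542.08 millilitres

In millilitres:
  438 millilitres → 438
  0.00188 litres = 0.00188e3 millilitres = 1.88
  101000 microlitres = 101000e-3 millilitres = 101
  0.0012 litres = 0.0012e3 millilitres = 1.2
Sum: 438 + 1.88 + 101 + 1.2 = 542.08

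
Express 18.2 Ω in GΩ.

(no prefix) = 1e0, giga = 1e9; factor is 1e-9.
18.2 × 1e-9 = 0.0000000182

0.0000000182 GΩ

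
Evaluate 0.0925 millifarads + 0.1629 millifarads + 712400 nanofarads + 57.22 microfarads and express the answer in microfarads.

1025.02 microfarads

In microfarads:
  0.0925 millifarads = 0.0925 × 10³ microfarads = 92.5
  0.1629 millifarads = 0.1629 × 10³ microfarads = 162.9
  712400 nanofarads = 712400 × 10⁻³ microfarads = 712.4
  57.22 microfarads → 57.22
Sum: 92.5 + 162.9 + 712.4 + 57.22 = 1025.02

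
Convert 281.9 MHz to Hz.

mega = 1e6, (no prefix) = 1e0; factor is 1e6.
281.9 × 1e6 = 281900000

281900000 Hz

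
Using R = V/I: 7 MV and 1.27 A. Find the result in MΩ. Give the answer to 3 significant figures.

5.51 MΩ

(7e6) / (1.27) = 5.5118e6 Ω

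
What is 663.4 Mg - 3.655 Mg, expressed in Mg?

659.745 Mg

In Mg:
  663.4 Mg → 663.4
  3.655 Mg → 3.655
Difference: 663.4 - 3.655 = 659.745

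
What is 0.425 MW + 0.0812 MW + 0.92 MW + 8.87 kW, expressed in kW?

1435.07 kW

In kW:
  0.425 MW = 0.425 × 10^3 kW = 425
  0.0812 MW = 0.0812 × 10^3 kW = 81.2
  0.92 MW = 0.92 × 10^3 kW = 920
  8.87 kW → 8.87
Sum: 425 + 81.2 + 920 + 8.87 = 1435.07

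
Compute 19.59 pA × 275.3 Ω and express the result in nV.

5.393127 nV

19.59 × 10⁻¹² × 275.3 = 5393.127 × 10⁻¹² V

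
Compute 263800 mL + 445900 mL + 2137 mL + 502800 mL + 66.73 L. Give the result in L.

1281.367 L

In L:
  263800 mL = 263800 × 10^-3 L = 263.8
  445900 mL = 445900 × 10^-3 L = 445.9
  2137 mL = 2137 × 10^-3 L = 2.137
  502800 mL = 502800 × 10^-3 L = 502.8
  66.73 L → 66.73
Sum: 263.8 + 445.9 + 2.137 + 502.8 + 66.73 = 1281.367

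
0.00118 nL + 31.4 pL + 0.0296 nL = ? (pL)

In pL:
  0.00118 nL = 0.00118e3 pL = 1.18
  31.4 pL → 31.4
  0.0296 nL = 0.0296e3 pL = 29.6
Sum: 1.18 + 31.4 + 29.6 = 62.18

62.18 pL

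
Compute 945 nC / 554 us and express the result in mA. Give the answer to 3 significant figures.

(945 × 10⁻⁹) / (554 × 10⁻⁶) = 1.7058 × 10⁻³ A

1.71 mA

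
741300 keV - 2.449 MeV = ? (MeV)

In MeV:
  741300 keV = 741300 × 10^-3 MeV = 741.3
  2.449 MeV → 2.449
Difference: 741.3 - 2.449 = 738.851

738.851 MeV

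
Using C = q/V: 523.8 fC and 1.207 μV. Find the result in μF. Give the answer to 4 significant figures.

0.4340 μF

(523.8 × 10^-15) / (1.207 × 10^-6) = 433.969 × 10^-9 F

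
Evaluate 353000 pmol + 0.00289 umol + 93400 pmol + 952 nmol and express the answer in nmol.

1401.29 nmol

In nmol:
  353000 pmol = 353000e-3 nmol = 353
  0.00289 umol = 0.00289e3 nmol = 2.89
  93400 pmol = 93400e-3 nmol = 93.4
  952 nmol → 952
Sum: 353 + 2.89 + 93.4 + 952 = 1401.29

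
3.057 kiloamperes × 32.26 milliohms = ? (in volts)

3.057 × 10^3 × 32.26 × 10^-3 = 98.61882 V

98.61882 volts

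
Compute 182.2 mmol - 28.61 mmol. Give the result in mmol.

In mmol:
  182.2 mmol → 182.2
  28.61 mmol → 28.61
Difference: 182.2 - 28.61 = 153.59

153.59 mmol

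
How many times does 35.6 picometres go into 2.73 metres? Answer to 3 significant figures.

(2.73) / (35.6 × 10^-12) = 0.07669 × 10^12

76700000000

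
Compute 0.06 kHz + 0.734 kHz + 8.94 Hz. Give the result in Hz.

802.94 Hz

In Hz:
  0.06 kHz = 0.06e3 Hz = 60
  0.734 kHz = 0.734e3 Hz = 734
  8.94 Hz → 8.94
Sum: 60 + 734 + 8.94 = 802.94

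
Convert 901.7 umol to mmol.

micro = 1e-6, milli = 1e-3; factor is 1e-3.
901.7 × 1e-3 = 0.9017

0.9017 mmol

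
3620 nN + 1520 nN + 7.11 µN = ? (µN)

12.25 µN

In µN:
  3620 nN = 3620e-3 µN = 3.62
  1520 nN = 1520e-3 µN = 1.52
  7.11 µN → 7.11
Sum: 3.62 + 1.52 + 7.11 = 12.25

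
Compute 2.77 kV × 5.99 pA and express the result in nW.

16.5923 nW

2.77 × 10³ × 5.99 × 10⁻¹² = 16.5923 × 10⁻⁹ W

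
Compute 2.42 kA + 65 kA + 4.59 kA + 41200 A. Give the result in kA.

In kA:
  2.42 kA → 2.42
  65 kA → 65
  4.59 kA → 4.59
  41200 A = 41200e-3 kA = 41.2
Sum: 2.42 + 65 + 4.59 + 41.2 = 113.21

113.21 kA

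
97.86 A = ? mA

(no prefix) = 10⁰, milli = 10⁻³; factor is 10³.
97.86 × 10³ = 97860

97860 mA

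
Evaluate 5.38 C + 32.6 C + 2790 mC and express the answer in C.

40.77 C

In C:
  5.38 C → 5.38
  32.6 C → 32.6
  2790 mC = 2790e-3 C = 2.79
Sum: 5.38 + 32.6 + 2.79 = 40.77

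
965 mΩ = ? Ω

milli = 1e-3, (no prefix) = 1e0; factor is 1e-3.
965 × 1e-3 = 0.965

0.965 Ω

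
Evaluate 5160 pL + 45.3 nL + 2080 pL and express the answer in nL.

52.54 nL

In nL:
  5160 pL = 5160 × 10⁻³ nL = 5.16
  45.3 nL → 45.3
  2080 pL = 2080 × 10⁻³ nL = 2.08
Sum: 5.16 + 45.3 + 2.08 = 52.54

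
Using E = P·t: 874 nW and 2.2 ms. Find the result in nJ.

874e-9 × 2.2e-3 = 1922.8e-12 J

1.9228 nJ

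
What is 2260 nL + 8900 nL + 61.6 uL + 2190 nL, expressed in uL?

74.95 uL

In uL:
  2260 nL = 2260e-3 uL = 2.26
  8900 nL = 8900e-3 uL = 8.9
  61.6 uL → 61.6
  2190 nL = 2190e-3 uL = 2.19
Sum: 2.26 + 8.9 + 61.6 + 2.19 = 74.95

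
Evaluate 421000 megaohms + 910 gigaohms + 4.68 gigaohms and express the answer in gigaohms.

1335.68 gigaohms

In gigaohms:
  421000 megaohms = 421000 × 10⁻³ gigaohms = 421
  910 gigaohms → 910
  4.68 gigaohms → 4.68
Sum: 421 + 910 + 4.68 = 1335.68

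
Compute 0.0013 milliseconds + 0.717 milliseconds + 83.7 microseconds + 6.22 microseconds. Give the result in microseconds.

In microseconds:
  0.0013 milliseconds = 0.0013 × 10³ microseconds = 1.3
  0.717 milliseconds = 0.717 × 10³ microseconds = 717
  83.7 microseconds → 83.7
  6.22 microseconds → 6.22
Sum: 1.3 + 717 + 83.7 + 6.22 = 808.22

808.22 microseconds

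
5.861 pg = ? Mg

0.000000000000000005861 Mg

pico = 1e-12, mega = 1e6; factor is 1e-18.
5.861 × 1e-18 = 0.000000000000000005861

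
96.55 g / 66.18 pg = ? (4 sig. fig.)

(96.55) / (66.18 × 10^-12) = 1.4589 × 10^12

1459000000000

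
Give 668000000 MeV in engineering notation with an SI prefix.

668 TeV

= 668 × 10^12 eV; 10^12 is tera.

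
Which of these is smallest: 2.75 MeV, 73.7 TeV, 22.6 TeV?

2.75 MeV = 2750000 eV
73.7 TeV = 73700000000000 eV
22.6 TeV = 22600000000000 eV

2.75 MeV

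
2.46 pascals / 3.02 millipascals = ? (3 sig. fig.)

815

(2.46) / (3.02 × 10^-3) = 0.8146 × 10^3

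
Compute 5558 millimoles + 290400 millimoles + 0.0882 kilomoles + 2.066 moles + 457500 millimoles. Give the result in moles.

In moles:
  5558 millimoles = 5558 × 10⁻³ moles = 5.558
  290400 millimoles = 290400 × 10⁻³ moles = 290.4
  0.0882 kilomoles = 0.0882 × 10³ moles = 88.2
  2.066 moles → 2.066
  457500 millimoles = 457500 × 10⁻³ moles = 457.5
Sum: 5.558 + 290.4 + 88.2 + 2.066 + 457.5 = 843.724

843.724 moles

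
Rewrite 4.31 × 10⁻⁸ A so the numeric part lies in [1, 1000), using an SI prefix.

43.1 nA

= 43.1 × 10⁻⁹ A; 10⁻⁹ is nano.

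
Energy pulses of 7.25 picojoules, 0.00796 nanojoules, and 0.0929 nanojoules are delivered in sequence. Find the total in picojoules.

108.11 picojoules

In picojoules:
  7.25 picojoules → 7.25
  0.00796 nanojoules = 0.00796 × 10³ picojoules = 7.96
  0.0929 nanojoules = 0.0929 × 10³ picojoules = 92.9
Sum: 7.25 + 7.96 + 92.9 = 108.11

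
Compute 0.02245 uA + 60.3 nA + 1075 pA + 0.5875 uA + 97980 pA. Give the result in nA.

769.305 nA

In nA:
  0.02245 uA = 0.02245 × 10³ nA = 22.45
  60.3 nA → 60.3
  1075 pA = 1075 × 10⁻³ nA = 1.075
  0.5875 uA = 0.5875 × 10³ nA = 587.5
  97980 pA = 97980 × 10⁻³ nA = 97.98
Sum: 22.45 + 60.3 + 1.075 + 587.5 + 97.98 = 769.305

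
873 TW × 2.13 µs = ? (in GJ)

873 × 10^12 × 2.13 × 10^-6 = 1859.49 × 10^6 J

1.85949 GJ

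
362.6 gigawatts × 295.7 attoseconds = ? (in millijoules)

0.10722082 millijoules

362.6 × 10⁹ × 295.7 × 10⁻¹⁸ = 107220.82 × 10⁻⁹ J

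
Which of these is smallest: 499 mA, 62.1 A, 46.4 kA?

499 mA = 0.499 A
62.1 A = 62.1 A
46.4 kA = 46400 A

499 mA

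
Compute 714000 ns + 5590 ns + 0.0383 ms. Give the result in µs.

In µs:
  714000 ns = 714000 × 10⁻³ µs = 714
  5590 ns = 5590 × 10⁻³ µs = 5.59
  0.0383 ms = 0.0383 × 10³ µs = 38.3
Sum: 714 + 5.59 + 38.3 = 757.89

757.89 µs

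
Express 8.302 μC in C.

micro = 10⁻⁶, (no prefix) = 10⁰; factor is 10⁻⁶.
8.302 × 10⁻⁶ = 0.000008302

0.000008302 C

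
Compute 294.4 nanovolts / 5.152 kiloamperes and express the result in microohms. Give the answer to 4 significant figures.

(294.4 × 10^-9) / (5.152 × 10^3) = 57.1429 × 10^-12 Ω

0.00005714 microohms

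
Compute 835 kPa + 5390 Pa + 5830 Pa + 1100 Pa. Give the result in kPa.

In kPa:
  835 kPa → 835
  5390 Pa = 5390 × 10⁻³ kPa = 5.39
  5830 Pa = 5830 × 10⁻³ kPa = 5.83
  1100 Pa = 1100 × 10⁻³ kPa = 1.1
Sum: 835 + 5.39 + 5.83 + 1.1 = 847.32

847.32 kPa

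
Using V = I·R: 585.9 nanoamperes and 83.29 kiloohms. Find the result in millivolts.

48.799611 millivolts

585.9 × 10^-9 × 83.29 × 10^3 = 48799.611 × 10^-6 V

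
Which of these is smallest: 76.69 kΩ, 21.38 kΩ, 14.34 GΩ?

21.38 kΩ

76.69 kΩ = 76690 Ω
21.38 kΩ = 21380 Ω
14.34 GΩ = 14340000000 Ω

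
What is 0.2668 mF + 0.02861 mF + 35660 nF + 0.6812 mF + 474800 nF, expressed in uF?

1487.07 uF

In uF:
  0.2668 mF = 0.2668e3 uF = 266.8
  0.02861 mF = 0.02861e3 uF = 28.61
  35660 nF = 35660e-3 uF = 35.66
  0.6812 mF = 0.6812e3 uF = 681.2
  474800 nF = 474800e-3 uF = 474.8
Sum: 266.8 + 28.61 + 35.66 + 681.2 + 474.8 = 1487.07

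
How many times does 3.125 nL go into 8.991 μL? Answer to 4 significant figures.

(8.991 × 10^-6) / (3.125 × 10^-9) = 2.8771 × 10^3

2877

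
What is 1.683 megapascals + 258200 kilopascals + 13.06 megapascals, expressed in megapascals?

In megapascals:
  1.683 megapascals → 1.683
  258200 kilopascals = 258200e-3 megapascals = 258.2
  13.06 megapascals → 13.06
Sum: 1.683 + 258.2 + 13.06 = 272.943

272.943 megapascals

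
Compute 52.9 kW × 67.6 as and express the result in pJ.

52.9e3 × 67.6e-18 = 3576.04e-15 J

3.57604 pJ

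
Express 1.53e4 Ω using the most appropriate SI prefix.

= 15.3e3 Ω; 1e3 is kilo.

15.3 kΩ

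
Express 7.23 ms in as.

milli = 10⁻³, atto = 10⁻¹⁸; factor is 10¹⁵.
7.23 × 10¹⁵ = 7230000000000000

7230000000000000 as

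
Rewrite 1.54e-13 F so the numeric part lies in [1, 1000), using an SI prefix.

154 fF

= 154e-15 F; 1e-15 is femto.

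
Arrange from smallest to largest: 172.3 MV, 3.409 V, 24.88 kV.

3.409 V < 24.88 kV < 172.3 MV

172.3 MV = 172300000 V
3.409 V = 3.409 V
24.88 kV = 24880 V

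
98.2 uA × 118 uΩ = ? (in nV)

98.2e-6 × 118e-6 = 11587.6e-12 V

11.5876 nV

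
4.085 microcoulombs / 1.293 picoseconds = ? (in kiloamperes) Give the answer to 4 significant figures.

3159 kiloamperes

(4.085 × 10⁻⁶) / (1.293 × 10⁻¹²) = 3.15932 × 10⁶ A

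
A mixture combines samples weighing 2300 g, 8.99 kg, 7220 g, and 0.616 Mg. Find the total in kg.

In kg:
  2300 g = 2300 × 10^-3 kg = 2.3
  8.99 kg → 8.99
  7220 g = 7220 × 10^-3 kg = 7.22
  0.616 Mg = 0.616 × 10^3 kg = 616
Sum: 2.3 + 8.99 + 7.22 + 616 = 634.51

634.51 kg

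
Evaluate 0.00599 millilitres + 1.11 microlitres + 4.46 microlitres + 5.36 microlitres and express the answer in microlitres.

16.92 microlitres

In microlitres:
  0.00599 millilitres = 0.00599e3 microlitres = 5.99
  1.11 microlitres → 1.11
  4.46 microlitres → 4.46
  5.36 microlitres → 5.36
Sum: 5.99 + 1.11 + 4.46 + 5.36 = 16.92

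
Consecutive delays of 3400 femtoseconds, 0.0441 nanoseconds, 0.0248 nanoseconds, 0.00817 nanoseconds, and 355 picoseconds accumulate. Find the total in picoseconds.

435.47 picoseconds

In picoseconds:
  3400 femtoseconds = 3400 × 10^-3 picoseconds = 3.4
  0.0441 nanoseconds = 0.0441 × 10^3 picoseconds = 44.1
  0.0248 nanoseconds = 0.0248 × 10^3 picoseconds = 24.8
  0.00817 nanoseconds = 0.00817 × 10^3 picoseconds = 8.17
  355 picoseconds → 355
Sum: 3.4 + 44.1 + 24.8 + 8.17 + 355 = 435.47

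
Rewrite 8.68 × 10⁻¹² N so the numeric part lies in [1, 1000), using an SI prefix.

8.68 pN

= 8.68 × 10⁻¹² N; 10⁻¹² is pico.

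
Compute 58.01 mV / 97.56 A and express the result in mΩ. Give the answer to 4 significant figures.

(58.01 × 10⁻³) / (97.56) = 0.594608 × 10⁻³ Ω

0.5946 mΩ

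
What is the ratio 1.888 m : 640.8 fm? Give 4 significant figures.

(1.888) / (640.8e-15) = 0.0029463e15

2946000000000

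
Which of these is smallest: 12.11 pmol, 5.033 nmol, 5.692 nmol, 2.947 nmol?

12.11 pmol = 0.00000000001211 mol
5.033 nmol = 0.000000005033 mol
5.692 nmol = 0.000000005692 mol
2.947 nmol = 0.000000002947 mol

12.11 pmol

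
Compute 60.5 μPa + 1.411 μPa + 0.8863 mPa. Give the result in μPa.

948.211 μPa

In μPa:
  60.5 μPa → 60.5
  1.411 μPa → 1.411
  0.8863 mPa = 0.8863 × 10^3 μPa = 886.3
Sum: 60.5 + 1.411 + 886.3 = 948.211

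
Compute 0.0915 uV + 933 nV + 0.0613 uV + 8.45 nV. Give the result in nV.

In nV:
  0.0915 uV = 0.0915e3 nV = 91.5
  933 nV → 933
  0.0613 uV = 0.0613e3 nV = 61.3
  8.45 nV → 8.45
Sum: 91.5 + 933 + 61.3 + 8.45 = 1094.25

1094.25 nV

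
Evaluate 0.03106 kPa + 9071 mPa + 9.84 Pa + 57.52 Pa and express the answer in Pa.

In Pa:
  0.03106 kPa = 0.03106 × 10³ Pa = 31.06
  9071 mPa = 9071 × 10⁻³ Pa = 9.071
  9.84 Pa → 9.84
  57.52 Pa → 57.52
Sum: 31.06 + 9.071 + 9.84 + 57.52 = 107.491

107.491 Pa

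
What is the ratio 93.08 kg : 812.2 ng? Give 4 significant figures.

114600000000

(93.08 × 10^3) / (812.2 × 10^-9) = 0.1146 × 10^12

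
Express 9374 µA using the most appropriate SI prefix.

= 9.374 × 10^-3 A; 10^-3 is milli.

9.374 mA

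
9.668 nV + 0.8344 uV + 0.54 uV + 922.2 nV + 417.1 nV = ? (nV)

2723.368 nV

In nV:
  9.668 nV → 9.668
  0.8344 uV = 0.8344 × 10³ nV = 834.4
  0.54 uV = 0.54 × 10³ nV = 540
  922.2 nV → 922.2
  417.1 nV → 417.1
Sum: 9.668 + 834.4 + 540 + 922.2 + 417.1 = 2723.368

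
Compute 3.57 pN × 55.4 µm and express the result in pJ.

3.57 × 10^-12 × 55.4 × 10^-6 = 197.778 × 10^-18 J

0.000197778 pJ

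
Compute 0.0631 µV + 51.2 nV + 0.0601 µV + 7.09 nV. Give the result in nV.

In nV:
  0.0631 µV = 0.0631 × 10³ nV = 63.1
  51.2 nV → 51.2
  0.0601 µV = 0.0601 × 10³ nV = 60.1
  7.09 nV → 7.09
Sum: 63.1 + 51.2 + 60.1 + 7.09 = 181.49

181.49 nV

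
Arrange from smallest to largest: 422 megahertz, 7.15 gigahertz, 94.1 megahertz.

422 megahertz = 422000000 hertz
7.15 gigahertz = 7150000000 hertz
94.1 megahertz = 94100000 hertz

94.1 megahertz < 422 megahertz < 7.15 gigahertz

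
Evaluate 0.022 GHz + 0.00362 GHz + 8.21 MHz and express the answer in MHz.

In MHz:
  0.022 GHz = 0.022 × 10^3 MHz = 22
  0.00362 GHz = 0.00362 × 10^3 MHz = 3.62
  8.21 MHz → 8.21
Sum: 22 + 3.62 + 8.21 = 33.83

33.83 MHz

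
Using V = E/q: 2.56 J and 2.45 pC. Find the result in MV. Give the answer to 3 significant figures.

1040000 MV

(2.56) / (2.45 × 10⁻¹²) = 1.0449 × 10¹² V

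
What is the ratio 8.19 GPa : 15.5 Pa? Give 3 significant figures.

(8.19 × 10⁹) / (15.5) = 0.5284 × 10⁹

528000000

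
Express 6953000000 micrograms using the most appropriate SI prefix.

= 6.953 × 10^3 grams; 10^3 is kilo.

6.953 kilograms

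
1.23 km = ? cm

kilo = 10^3, centi = 10^-2; factor is 10^5.
1.23 × 10^5 = 123000

123000 cm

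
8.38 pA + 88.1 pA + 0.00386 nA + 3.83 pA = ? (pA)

In pA:
  8.38 pA → 8.38
  88.1 pA → 88.1
  0.00386 nA = 0.00386e3 pA = 3.86
  3.83 pA → 3.83
Sum: 8.38 + 88.1 + 3.86 + 3.83 = 104.17

104.17 pA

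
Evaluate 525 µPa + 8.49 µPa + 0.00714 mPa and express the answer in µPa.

540.63 µPa

In µPa:
  525 µPa → 525
  8.49 µPa → 8.49
  0.00714 mPa = 0.00714 × 10^3 µPa = 7.14
Sum: 525 + 8.49 + 7.14 = 540.63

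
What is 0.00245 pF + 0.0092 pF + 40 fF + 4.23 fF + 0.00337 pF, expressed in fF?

59.25 fF

In fF:
  0.00245 pF = 0.00245e3 fF = 2.45
  0.0092 pF = 0.0092e3 fF = 9.2
  40 fF → 40
  4.23 fF → 4.23
  0.00337 pF = 0.00337e3 fF = 3.37
Sum: 2.45 + 9.2 + 40 + 4.23 + 3.37 = 59.25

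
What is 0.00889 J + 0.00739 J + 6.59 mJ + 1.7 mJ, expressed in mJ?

24.57 mJ

In mJ:
  0.00889 J = 0.00889 × 10^3 mJ = 8.89
  0.00739 J = 0.00739 × 10^3 mJ = 7.39
  6.59 mJ → 6.59
  1.7 mJ → 1.7
Sum: 8.89 + 7.39 + 6.59 + 1.7 = 24.57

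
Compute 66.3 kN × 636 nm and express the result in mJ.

42.1668 mJ

66.3e3 × 636e-9 = 42166.8e-6 J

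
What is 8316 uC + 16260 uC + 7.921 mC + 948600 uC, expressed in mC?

In mC:
  8316 uC = 8316e-3 mC = 8.316
  16260 uC = 16260e-3 mC = 16.26
  7.921 mC → 7.921
  948600 uC = 948600e-3 mC = 948.6
Sum: 8.316 + 16.26 + 7.921 + 948.6 = 981.097

981.097 mC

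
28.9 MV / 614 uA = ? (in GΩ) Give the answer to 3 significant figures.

47.1 GΩ

(28.9 × 10^6) / (614 × 10^-6) = 0.047068 × 10^12 Ω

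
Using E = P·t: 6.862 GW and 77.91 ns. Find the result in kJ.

0.53461842 kJ

6.862 × 10^9 × 77.91 × 10^-9 = 534.61842 J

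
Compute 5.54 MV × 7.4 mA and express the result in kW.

40.996 kW

5.54 × 10⁶ × 7.4 × 10⁻³ = 40.996 × 10³ W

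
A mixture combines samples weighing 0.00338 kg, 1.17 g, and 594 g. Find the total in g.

In g:
  0.00338 kg = 0.00338e3 g = 3.38
  1.17 g → 1.17
  594 g → 594
Sum: 3.38 + 1.17 + 594 = 598.55

598.55 g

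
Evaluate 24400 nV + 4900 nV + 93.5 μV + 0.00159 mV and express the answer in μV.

In μV:
  24400 nV = 24400e-3 μV = 24.4
  4900 nV = 4900e-3 μV = 4.9
  93.5 μV → 93.5
  0.00159 mV = 0.00159e3 μV = 1.59
Sum: 24.4 + 4.9 + 93.5 + 1.59 = 124.39

124.39 μV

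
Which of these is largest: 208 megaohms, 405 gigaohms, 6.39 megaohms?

405 gigaohms

208 megaohms = 208000000 ohms
405 gigaohms = 405000000000 ohms
6.39 megaohms = 6390000 ohms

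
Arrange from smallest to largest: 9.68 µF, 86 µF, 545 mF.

9.68 µF = 0.00000968 F
86 µF = 0.000086 F
545 mF = 0.545 F

9.68 µF < 86 µF < 545 mF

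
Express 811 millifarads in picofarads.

milli = 10^-3, pico = 10^-12; factor is 10^9.
811 × 10^9 = 811000000000

811000000000 picofarads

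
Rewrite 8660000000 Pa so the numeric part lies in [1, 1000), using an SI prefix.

= 8.66 × 10^9 Pa; 10^9 is giga.

8.66 GPa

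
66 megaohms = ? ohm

66000000 ohms

mega = 1e6, (no prefix) = 1e0; factor is 1e6.
66 × 1e6 = 66000000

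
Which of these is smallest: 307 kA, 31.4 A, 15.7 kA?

31.4 A

307 kA = 307000 A
31.4 A = 31.4 A
15.7 kA = 15700 A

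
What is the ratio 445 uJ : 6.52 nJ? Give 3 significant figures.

68300

(445e-6) / (6.52e-9) = 68.25e3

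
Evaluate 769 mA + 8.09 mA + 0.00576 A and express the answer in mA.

782.85 mA

In mA:
  769 mA → 769
  8.09 mA → 8.09
  0.00576 A = 0.00576e3 mA = 5.76
Sum: 769 + 8.09 + 5.76 = 782.85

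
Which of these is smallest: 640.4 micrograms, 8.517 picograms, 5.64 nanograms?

8.517 picograms

640.4 micrograms = 0.0006404 grams
8.517 picograms = 0.000000000008517 grams
5.64 nanograms = 0.00000000564 grams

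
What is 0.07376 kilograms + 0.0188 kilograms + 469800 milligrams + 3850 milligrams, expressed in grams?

In grams:
  0.07376 kilograms = 0.07376e3 grams = 73.76
  0.0188 kilograms = 0.0188e3 grams = 18.8
  469800 milligrams = 469800e-3 grams = 469.8
  3850 milligrams = 3850e-3 grams = 3.85
Sum: 73.76 + 18.8 + 469.8 + 3.85 = 566.21

566.21 grams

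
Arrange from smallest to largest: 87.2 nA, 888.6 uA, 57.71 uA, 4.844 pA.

4.844 pA < 87.2 nA < 57.71 uA < 888.6 uA

87.2 nA = 0.0000000872 A
888.6 uA = 0.0008886 A
57.71 uA = 0.00005771 A
4.844 pA = 0.000000000004844 A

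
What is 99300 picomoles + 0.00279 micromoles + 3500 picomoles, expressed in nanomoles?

105.59 nanomoles

In nanomoles:
  99300 picomoles = 99300 × 10⁻³ nanomoles = 99.3
  0.00279 micromoles = 0.00279 × 10³ nanomoles = 2.79
  3500 picomoles = 3500 × 10⁻³ nanomoles = 3.5
Sum: 99.3 + 2.79 + 3.5 = 105.59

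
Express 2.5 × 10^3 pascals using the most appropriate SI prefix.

= 2.5 × 10^3 pascals; 10^3 is kilo.

2.5 kilopascals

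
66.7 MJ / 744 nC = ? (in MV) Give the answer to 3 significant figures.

89700000 MV

(66.7e6) / (744e-9) = 0.089651e15 V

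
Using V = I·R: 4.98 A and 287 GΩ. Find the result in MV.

4.98 × 287 × 10^9 = 1429.26 × 10^9 V

1429260 MV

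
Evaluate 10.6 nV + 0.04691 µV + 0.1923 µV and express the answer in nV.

In nV:
  10.6 nV → 10.6
  0.04691 µV = 0.04691 × 10^3 nV = 46.91
  0.1923 µV = 0.1923 × 10^3 nV = 192.3
Sum: 10.6 + 46.91 + 192.3 = 249.81

249.81 nV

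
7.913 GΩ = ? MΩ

7913 MΩ

giga = 10⁹, mega = 10⁶; factor is 10³.
7.913 × 10³ = 7913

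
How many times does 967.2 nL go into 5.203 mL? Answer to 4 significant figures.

(5.203 × 10^-3) / (967.2 × 10^-9) = 0.0053794 × 10^6

5379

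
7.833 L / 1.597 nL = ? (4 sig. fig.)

4905000000

(7.833) / (1.597 × 10⁻⁹) = 4.9048 × 10⁹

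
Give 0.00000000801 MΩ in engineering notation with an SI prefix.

8.01 mΩ

= 8.01 × 10⁻³ Ω; 10⁻³ is milli.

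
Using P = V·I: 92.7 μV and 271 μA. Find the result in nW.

25.1217 nW

92.7e-6 × 271e-6 = 25121.7e-12 W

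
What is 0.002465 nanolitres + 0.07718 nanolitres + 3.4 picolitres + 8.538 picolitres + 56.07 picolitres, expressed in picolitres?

In picolitres:
  0.002465 nanolitres = 0.002465 × 10^3 picolitres = 2.465
  0.07718 nanolitres = 0.07718 × 10^3 picolitres = 77.18
  3.4 picolitres → 3.4
  8.538 picolitres → 8.538
  56.07 picolitres → 56.07
Sum: 2.465 + 77.18 + 3.4 + 8.538 + 56.07 = 147.653

147.653 picolitres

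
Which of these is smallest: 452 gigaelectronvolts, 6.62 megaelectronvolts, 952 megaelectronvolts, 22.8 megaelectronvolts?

452 gigaelectronvolts = 452000000000 electronvolts
6.62 megaelectronvolts = 6620000 electronvolts
952 megaelectronvolts = 952000000 electronvolts
22.8 megaelectronvolts = 22800000 electronvolts

6.62 megaelectronvolts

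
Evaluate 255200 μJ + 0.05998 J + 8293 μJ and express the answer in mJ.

323.473 mJ

In mJ:
  255200 μJ = 255200 × 10⁻³ mJ = 255.2
  0.05998 J = 0.05998 × 10³ mJ = 59.98
  8293 μJ = 8293 × 10⁻³ mJ = 8.293
Sum: 255.2 + 59.98 + 8.293 = 323.473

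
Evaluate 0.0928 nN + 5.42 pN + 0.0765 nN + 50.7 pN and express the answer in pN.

In pN:
  0.0928 nN = 0.0928 × 10^3 pN = 92.8
  5.42 pN → 5.42
  0.0765 nN = 0.0765 × 10^3 pN = 76.5
  50.7 pN → 50.7
Sum: 92.8 + 5.42 + 76.5 + 50.7 = 225.42

225.42 pN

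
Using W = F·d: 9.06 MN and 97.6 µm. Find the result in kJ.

9.06 × 10⁶ × 97.6 × 10⁻⁶ = 884.256 J

0.884256 kJ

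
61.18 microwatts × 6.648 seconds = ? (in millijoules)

61.18 × 10^-6 × 6.648 = 406.72464 × 10^-6 J

0.40672464 millijoules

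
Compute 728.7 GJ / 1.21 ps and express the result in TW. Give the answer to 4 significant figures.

602200000000 TW

(728.7 × 10^9) / (1.21 × 10^-12) = 602.231 × 10^21 W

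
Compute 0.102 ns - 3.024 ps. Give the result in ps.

98.976 ps

In ps:
  0.102 ns = 0.102 × 10³ ps = 102
  3.024 ps → 3.024
Difference: 102 - 3.024 = 98.976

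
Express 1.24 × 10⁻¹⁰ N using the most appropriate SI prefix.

= 124 × 10⁻¹² N; 10⁻¹² is pico.

124 pN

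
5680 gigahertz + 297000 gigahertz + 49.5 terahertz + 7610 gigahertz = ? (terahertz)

In terahertz:
  5680 gigahertz = 5680 × 10^-3 terahertz = 5.68
  297000 gigahertz = 297000 × 10^-3 terahertz = 297
  49.5 terahertz → 49.5
  7610 gigahertz = 7610 × 10^-3 terahertz = 7.61
Sum: 5.68 + 297 + 49.5 + 7.61 = 359.79

359.79 terahertz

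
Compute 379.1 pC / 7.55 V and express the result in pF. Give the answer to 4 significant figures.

50.21 pF

(379.1 × 10⁻¹²) / (7.55) = 50.2119 × 10⁻¹² F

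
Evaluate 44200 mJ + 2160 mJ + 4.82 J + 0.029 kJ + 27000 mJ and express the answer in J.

In J:
  44200 mJ = 44200e-3 J = 44.2
  2160 mJ = 2160e-3 J = 2.16
  4.82 J → 4.82
  0.029 kJ = 0.029e3 J = 29
  27000 mJ = 27000e-3 J = 27
Sum: 44.2 + 2.16 + 4.82 + 29 + 27 = 107.18

107.18 J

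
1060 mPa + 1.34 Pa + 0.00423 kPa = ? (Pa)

In Pa:
  1060 mPa = 1060e-3 Pa = 1.06
  1.34 Pa → 1.34
  0.00423 kPa = 0.00423e3 Pa = 4.23
Sum: 1.06 + 1.34 + 4.23 = 6.63

6.63 Pa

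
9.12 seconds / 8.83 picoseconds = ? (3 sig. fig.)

1030000000000

(9.12) / (8.83e-12) = 1.033e12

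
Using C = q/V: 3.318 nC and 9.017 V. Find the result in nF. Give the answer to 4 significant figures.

0.3680 nF

(3.318 × 10^-9) / (9.017) = 0.367972 × 10^-9 F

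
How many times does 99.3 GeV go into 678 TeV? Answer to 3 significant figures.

(678 × 10¹²) / (99.3 × 10⁹) = 6.828 × 10³

6830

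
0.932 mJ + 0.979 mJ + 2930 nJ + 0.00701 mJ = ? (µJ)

1920.94 µJ

In µJ:
  0.932 mJ = 0.932 × 10^3 µJ = 932
  0.979 mJ = 0.979 × 10^3 µJ = 979
  2930 nJ = 2930 × 10^-3 µJ = 2.93
  0.00701 mJ = 0.00701 × 10^3 µJ = 7.01
Sum: 932 + 979 + 2.93 + 7.01 = 1920.94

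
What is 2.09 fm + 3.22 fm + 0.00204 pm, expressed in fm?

In fm:
  2.09 fm → 2.09
  3.22 fm → 3.22
  0.00204 pm = 0.00204 × 10³ fm = 2.04
Sum: 2.09 + 3.22 + 2.04 = 7.35

7.35 fm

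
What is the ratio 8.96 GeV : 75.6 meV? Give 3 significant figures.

119000000000

(8.96 × 10⁹) / (75.6 × 10⁻³) = 0.1185 × 10¹²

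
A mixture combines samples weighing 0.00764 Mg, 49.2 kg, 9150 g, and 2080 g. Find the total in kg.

In kg:
  0.00764 Mg = 0.00764 × 10³ kg = 7.64
  49.2 kg → 49.2
  9150 g = 9150 × 10⁻³ kg = 9.15
  2080 g = 2080 × 10⁻³ kg = 2.08
Sum: 7.64 + 49.2 + 9.15 + 2.08 = 68.07

68.07 kg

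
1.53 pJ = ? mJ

pico = 10^-12, milli = 10^-3; factor is 10^-9.
1.53 × 10^-9 = 0.00000000153

0.00000000153 mJ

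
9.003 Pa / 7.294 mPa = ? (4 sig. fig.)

1234

(9.003) / (7.294 × 10⁻³) = 1.2343 × 10³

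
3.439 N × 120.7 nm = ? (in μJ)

0.4150873 μJ

3.439 × 120.7e-9 = 415.0873e-9 J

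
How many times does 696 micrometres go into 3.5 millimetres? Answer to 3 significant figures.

(3.5 × 10^-3) / (696 × 10^-6) = 0.005029 × 10^3

5.03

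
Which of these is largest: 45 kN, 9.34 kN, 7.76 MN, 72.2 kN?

7.76 MN

45 kN = 45000 N
9.34 kN = 9340 N
7.76 MN = 7760000 N
72.2 kN = 72200 N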